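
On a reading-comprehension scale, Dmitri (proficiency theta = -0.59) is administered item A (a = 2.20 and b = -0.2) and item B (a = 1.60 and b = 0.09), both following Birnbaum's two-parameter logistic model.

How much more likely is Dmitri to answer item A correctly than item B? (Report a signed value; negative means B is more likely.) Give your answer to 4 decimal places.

P(theta) = 1 / (1 + exp(−a(theta − b)))
P_A = 0.2978
P_B = 0.2520
P_A − P_B = 0.0458

0.0458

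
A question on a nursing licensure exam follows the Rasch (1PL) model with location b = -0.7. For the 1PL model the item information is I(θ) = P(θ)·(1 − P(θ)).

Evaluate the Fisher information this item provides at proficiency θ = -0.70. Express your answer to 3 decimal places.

P = 1/(1+e^{0.0000}) = 0.5000
P(1−P) = 0.5000 × 0.5000 = 0.2500
I = P(1−P) = 0.25000

0.250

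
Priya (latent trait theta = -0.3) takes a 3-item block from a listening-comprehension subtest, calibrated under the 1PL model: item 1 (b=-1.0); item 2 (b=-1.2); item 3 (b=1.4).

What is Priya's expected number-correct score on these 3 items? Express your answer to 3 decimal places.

P(theta) = 1 / (1 + exp(−(theta − b)))
P_1 = 1/(1+e^{-0.7000}) = 0.6682
P_2 = 1/(1+e^{-0.9000}) = 0.7109
P_3 = 1/(1+e^{1.7000}) = 0.1545
E[score] = 0.6682 + 0.7109 + 0.1545 = 1.5336

1.534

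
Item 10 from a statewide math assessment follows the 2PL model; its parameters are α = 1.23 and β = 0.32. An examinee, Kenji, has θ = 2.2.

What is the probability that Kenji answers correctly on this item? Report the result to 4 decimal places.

P(θ) = 1 / (1 + exp(−α(θ − β)))
Exponent: 1.23 × (2.2 − 0.32) = 2.3124
1/(1 + e^{-2.3124}) = 0.9099

0.9099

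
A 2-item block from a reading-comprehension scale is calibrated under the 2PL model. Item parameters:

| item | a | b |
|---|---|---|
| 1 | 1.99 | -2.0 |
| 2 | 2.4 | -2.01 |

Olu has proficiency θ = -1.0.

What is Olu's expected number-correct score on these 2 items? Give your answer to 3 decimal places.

1.798

P(θ) = 1 / (1 + exp(−a(θ − b)))
P_1 = 1/(1+e^{-1.9900}) = 0.8797
P_2 = 1/(1+e^{-2.4240}) = 0.9186
E[score] = 0.8797 + 0.9186 = 1.7984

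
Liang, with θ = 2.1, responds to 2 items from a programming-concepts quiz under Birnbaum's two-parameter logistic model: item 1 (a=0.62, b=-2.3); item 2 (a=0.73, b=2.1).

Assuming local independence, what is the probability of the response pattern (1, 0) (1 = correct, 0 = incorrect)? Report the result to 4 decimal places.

P(θ) = 1 / (1 + exp(−a(θ − b)))
P_1 = 1/(1+e^{-2.7280}) = 0.9387
P_2 = 1/(1+e^{0.0000}) = 0.5000
L = P_1 × (1−P_2) = 0.9387 × 0.5000 = 0.46933

0.4693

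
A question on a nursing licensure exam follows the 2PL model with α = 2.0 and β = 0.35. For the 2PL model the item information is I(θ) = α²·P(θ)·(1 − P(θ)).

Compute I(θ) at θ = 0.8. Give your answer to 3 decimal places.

P = 1/(1+e^{-0.9000}) = 0.7109
P(1−P) = 0.7109 × 0.2891 = 0.2055
I = α² × P(1−P) = 2.0² × 0.2055 = 0.82200

0.822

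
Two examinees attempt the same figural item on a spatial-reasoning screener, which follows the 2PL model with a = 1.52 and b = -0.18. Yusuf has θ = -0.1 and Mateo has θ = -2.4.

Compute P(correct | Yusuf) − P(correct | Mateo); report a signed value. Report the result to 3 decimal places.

P(θ) = 1 / (1 + exp(−a(θ − b)))
P(Yusuf) = 0.5304  [exponent 0.1216]
P(Mateo) = 0.0331  [exponent -3.3744]
Difference = 0.5304 − 0.0331 = 0.4973

0.497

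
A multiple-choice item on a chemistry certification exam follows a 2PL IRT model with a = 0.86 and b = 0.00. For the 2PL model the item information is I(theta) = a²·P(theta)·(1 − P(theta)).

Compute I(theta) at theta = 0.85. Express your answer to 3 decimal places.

P = 1/(1+e^{-0.7310}) = 0.6750
P(1−P) = 0.6750 × 0.3250 = 0.2194
I = a² × P(1−P) = 0.86² × 0.2194 = 0.16224

0.162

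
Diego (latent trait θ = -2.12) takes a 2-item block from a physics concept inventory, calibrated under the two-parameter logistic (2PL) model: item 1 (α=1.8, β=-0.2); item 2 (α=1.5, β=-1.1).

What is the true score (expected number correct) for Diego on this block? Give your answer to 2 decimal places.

P(θ) = 1 / (1 + exp(−α(θ − β)))
P_1 = 1/(1+e^{3.4560}) = 0.0306
P_2 = 1/(1+e^{1.5300}) = 0.1780
E[score] = 0.0306 + 0.1780 = 0.2086

0.21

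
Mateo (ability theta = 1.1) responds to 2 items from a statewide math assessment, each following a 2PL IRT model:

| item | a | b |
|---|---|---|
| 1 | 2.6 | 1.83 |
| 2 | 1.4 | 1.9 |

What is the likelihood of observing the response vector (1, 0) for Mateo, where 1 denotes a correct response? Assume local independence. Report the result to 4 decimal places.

0.0983

P(theta) = 1 / (1 + exp(−a(theta − b)))
P_1 = 1/(1+e^{1.8980}) = 0.1303
P_2 = 1/(1+e^{1.1200}) = 0.2460
L = P_1 × (1−P_2) = 0.1303 × 0.7540 = 0.09827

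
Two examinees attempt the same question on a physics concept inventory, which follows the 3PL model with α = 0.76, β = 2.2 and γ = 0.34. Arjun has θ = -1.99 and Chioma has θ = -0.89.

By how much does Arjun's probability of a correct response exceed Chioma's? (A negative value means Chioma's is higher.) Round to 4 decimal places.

-0.0313

P(θ) = γ + (1 − γ) · 1 / (1 + exp(−α(θ − β)))
P(Arjun) = 0.3662  [exponent -3.1844]
P(Chioma) = 0.3975  [exponent -2.3484]
Difference = 0.3662 − 0.3975 = -0.0313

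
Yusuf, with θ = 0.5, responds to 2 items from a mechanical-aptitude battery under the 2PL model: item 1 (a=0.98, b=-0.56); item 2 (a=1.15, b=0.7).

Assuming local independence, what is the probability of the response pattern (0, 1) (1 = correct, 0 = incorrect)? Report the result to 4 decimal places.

P(θ) = 1 / (1 + exp(−a(θ − b)))
P_1 = 1/(1+e^{-1.0388}) = 0.7386
P_2 = 1/(1+e^{0.2300}) = 0.4428
L = (1−P_1) × P_2 = 0.2614 × 0.4428 = 0.11573

0.1157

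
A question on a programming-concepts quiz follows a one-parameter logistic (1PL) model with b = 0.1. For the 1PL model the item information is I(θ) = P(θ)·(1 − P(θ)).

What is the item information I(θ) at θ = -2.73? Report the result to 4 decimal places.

0.0526

P = 1/(1+e^{2.8300}) = 0.0557
P(1−P) = 0.0557 × 0.9443 = 0.0526
I = P(1−P) = 0.05262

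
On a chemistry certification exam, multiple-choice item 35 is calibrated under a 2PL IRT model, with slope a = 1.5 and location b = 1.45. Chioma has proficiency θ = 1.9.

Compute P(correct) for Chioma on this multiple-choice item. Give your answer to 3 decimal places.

0.663

P(θ) = 1 / (1 + exp(−a(θ − b)))
Exponent: 1.5 × (1.9 − 1.45) = 0.6750
1/(1 + e^{-0.6750}) = 0.6626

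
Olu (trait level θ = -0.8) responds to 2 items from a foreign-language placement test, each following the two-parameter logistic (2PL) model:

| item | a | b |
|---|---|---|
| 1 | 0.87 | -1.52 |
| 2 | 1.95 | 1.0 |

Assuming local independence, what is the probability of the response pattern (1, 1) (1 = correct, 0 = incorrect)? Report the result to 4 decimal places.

0.0189

P(θ) = 1 / (1 + exp(−a(θ − b)))
P_1 = 1/(1+e^{-0.6264}) = 0.6517
P_2 = 1/(1+e^{3.5100}) = 0.0290
L = P_1 × P_2 = 0.6517 × 0.0290 = 0.01892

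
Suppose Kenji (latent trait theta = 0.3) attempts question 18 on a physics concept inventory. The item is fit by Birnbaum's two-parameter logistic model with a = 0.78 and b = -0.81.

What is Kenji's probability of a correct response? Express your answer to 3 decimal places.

0.704

P(theta) = 1 / (1 + exp(−a(theta − b)))
Exponent: 0.78 × (0.3 − (-0.81)) = 0.8658
1/(1 + e^{-0.8658}) = 0.7039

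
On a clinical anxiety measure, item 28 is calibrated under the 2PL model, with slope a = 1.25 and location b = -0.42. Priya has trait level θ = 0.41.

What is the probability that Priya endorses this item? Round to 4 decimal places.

0.7384

P(θ) = 1 / (1 + exp(−a(θ − b)))
Exponent: 1.25 × (0.41 − (-0.42)) = 1.0375
1/(1 + e^{-1.0375}) = 0.7384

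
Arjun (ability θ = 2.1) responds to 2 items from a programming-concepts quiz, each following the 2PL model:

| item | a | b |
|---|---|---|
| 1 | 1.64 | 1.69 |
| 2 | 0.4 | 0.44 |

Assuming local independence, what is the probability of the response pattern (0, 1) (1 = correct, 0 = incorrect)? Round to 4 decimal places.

0.2231

P(θ) = 1 / (1 + exp(−a(θ − b)))
P_1 = 1/(1+e^{-0.6724}) = 0.6620
P_2 = 1/(1+e^{-0.6640}) = 0.6602
L = (1−P_1) × P_2 = 0.3380 × 0.6602 = 0.22311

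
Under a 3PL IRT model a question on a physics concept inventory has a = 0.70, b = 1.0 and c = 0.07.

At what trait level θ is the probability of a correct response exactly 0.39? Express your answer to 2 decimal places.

P(θ) = c + (1 − c) · 1 / (1 + exp(−a(θ − b)))
Remove guessing floor: (0.39 − 0.07)/(1 − 0.07) = 0.3441
logit = ln(0.3441/0.6559) = -0.6451
θ = b + logit/(a) = 1.0 + (-0.6451)/0.7000 = 0.0784

0.08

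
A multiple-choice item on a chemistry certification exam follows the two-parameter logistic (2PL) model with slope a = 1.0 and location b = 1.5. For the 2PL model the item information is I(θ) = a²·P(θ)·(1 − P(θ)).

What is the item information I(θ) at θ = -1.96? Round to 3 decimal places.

0.030

P = 1/(1+e^{3.4600}) = 0.0305
P(1−P) = 0.0305 × 0.9695 = 0.0295
I = a² × P(1−P) = 1.0² × 0.0295 = 0.02954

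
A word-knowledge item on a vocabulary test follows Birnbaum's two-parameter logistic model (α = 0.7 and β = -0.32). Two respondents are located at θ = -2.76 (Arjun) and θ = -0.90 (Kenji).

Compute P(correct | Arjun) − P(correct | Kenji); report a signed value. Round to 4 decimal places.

P(θ) = 1 / (1 + exp(−α(θ − β)))
P(Arjun) = 0.1534  [exponent -1.7080]
P(Kenji) = 0.3999  [exponent -0.4060]
Difference = 0.1534 − 0.3999 = -0.2464

-0.2464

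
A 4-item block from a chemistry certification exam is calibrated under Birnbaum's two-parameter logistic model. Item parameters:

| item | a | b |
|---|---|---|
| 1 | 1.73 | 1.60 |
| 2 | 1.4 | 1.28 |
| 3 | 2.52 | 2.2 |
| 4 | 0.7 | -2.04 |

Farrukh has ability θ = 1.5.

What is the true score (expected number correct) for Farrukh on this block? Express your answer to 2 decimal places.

P(θ) = 1 / (1 + exp(−a(θ − b)))
P_1 = 1/(1+e^{0.1730}) = 0.4569
P_2 = 1/(1+e^{-0.3080}) = 0.5764
P_3 = 1/(1+e^{1.7640}) = 0.1463
P_4 = 1/(1+e^{-2.4780}) = 0.9226
E[score] = 0.4569 + 0.5764 + 0.1463 + 0.9226 = 2.1021

2.10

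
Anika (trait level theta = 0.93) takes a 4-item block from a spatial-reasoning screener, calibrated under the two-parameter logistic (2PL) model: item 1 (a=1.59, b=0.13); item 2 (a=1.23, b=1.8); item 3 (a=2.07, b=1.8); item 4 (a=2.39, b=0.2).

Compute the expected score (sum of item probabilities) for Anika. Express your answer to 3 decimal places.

P(theta) = 1 / (1 + exp(−a(theta − b)))
P_1 = 1/(1+e^{-1.2720}) = 0.7811
P_2 = 1/(1+e^{1.0701}) = 0.2554
P_3 = 1/(1+e^{1.8009}) = 0.1417
P_4 = 1/(1+e^{-1.7447}) = 0.8513
E[score] = 0.7811 + 0.2554 + 0.1417 + 0.8513 = 2.0295

2.029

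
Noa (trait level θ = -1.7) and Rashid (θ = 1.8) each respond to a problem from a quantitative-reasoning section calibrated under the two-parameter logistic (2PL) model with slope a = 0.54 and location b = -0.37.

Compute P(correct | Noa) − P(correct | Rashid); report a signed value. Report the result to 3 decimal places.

P(θ) = 1 / (1 + exp(−a(θ − b)))
P(Noa) = 0.3278  [exponent -0.7182]
P(Rashid) = 0.7635  [exponent 1.1718]
Difference = 0.3278 − 0.7635 = -0.4357

-0.436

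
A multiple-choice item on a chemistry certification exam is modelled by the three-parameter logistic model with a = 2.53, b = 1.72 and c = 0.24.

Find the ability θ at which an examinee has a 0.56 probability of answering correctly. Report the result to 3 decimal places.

P(θ) = c + (1 − c) · 1 / (1 + exp(−a(θ − b)))
Remove guessing floor: (0.56 − 0.24)/(1 − 0.24) = 0.4211
logit = ln(0.4211/0.5789) = -0.3185
θ = b + logit/(a) = 1.72 + (-0.3185)/2.5300 = 1.5941

1.594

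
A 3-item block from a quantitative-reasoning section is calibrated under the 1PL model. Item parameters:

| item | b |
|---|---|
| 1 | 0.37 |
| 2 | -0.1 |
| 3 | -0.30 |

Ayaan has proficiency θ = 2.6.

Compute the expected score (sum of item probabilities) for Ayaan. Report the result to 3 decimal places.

P(θ) = 1 / (1 + exp(−(θ − b)))
P_1 = 1/(1+e^{-2.2300}) = 0.9029
P_2 = 1/(1+e^{-2.7000}) = 0.9370
P_3 = 1/(1+e^{-2.9000}) = 0.9478
E[score] = 0.9029 + 0.9370 + 0.9478 = 2.7878

2.788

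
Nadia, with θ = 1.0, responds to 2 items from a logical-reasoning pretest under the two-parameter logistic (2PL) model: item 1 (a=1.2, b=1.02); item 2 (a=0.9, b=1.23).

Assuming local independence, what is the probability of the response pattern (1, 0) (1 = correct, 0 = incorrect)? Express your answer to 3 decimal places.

0.272

P(θ) = 1 / (1 + exp(−a(θ − b)))
P_1 = 1/(1+e^{0.0240}) = 0.4940
P_2 = 1/(1+e^{0.2070}) = 0.4484
L = P_1 × (1−P_2) = 0.4940 × 0.5516 = 0.27247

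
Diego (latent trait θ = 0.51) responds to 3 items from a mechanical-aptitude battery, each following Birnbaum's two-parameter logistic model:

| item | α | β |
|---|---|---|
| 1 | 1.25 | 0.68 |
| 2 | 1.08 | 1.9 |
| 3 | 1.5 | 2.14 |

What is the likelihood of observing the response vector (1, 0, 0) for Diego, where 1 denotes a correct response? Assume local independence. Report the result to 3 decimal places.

P(θ) = 1 / (1 + exp(−α(θ − β)))
P_1 = 1/(1+e^{0.2125}) = 0.4471
P_2 = 1/(1+e^{1.5012}) = 0.1822
P_3 = 1/(1+e^{2.4450}) = 0.0798
L = P_1 × (1−P_2) × (1−P_3) = 0.4471 × 0.8178 × 0.9202 = 0.33642

0.336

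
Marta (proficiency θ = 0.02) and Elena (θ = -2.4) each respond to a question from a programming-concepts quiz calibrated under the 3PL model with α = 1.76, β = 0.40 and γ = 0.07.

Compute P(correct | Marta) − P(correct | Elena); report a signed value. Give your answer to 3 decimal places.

0.308

P(θ) = γ + (1 − γ) · 1 / (1 + exp(−α(θ − β)))
P(Marta) = 0.3851  [exponent -0.6688]
P(Elena) = 0.0767  [exponent -4.9280]
Difference = 0.3851 − 0.0767 = 0.3084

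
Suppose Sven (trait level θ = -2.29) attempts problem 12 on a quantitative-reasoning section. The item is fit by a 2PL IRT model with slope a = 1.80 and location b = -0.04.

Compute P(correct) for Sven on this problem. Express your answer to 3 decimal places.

0.017

P(θ) = 1 / (1 + exp(−a(θ − b)))
Exponent: 1.80 × (-2.29 − (-0.04)) = -4.0500
1/(1 + e^{4.0500}) = 0.0171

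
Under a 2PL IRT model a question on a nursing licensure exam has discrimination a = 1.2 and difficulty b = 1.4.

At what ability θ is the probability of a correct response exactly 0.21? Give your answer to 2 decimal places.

P(θ) = 1 / (1 + exp(−a(θ − b)))
logit = ln(0.2100/0.7900) = -1.3249
θ = b + logit/(a) = 1.4 + (-1.3249)/1.2000 = 0.2959

0.30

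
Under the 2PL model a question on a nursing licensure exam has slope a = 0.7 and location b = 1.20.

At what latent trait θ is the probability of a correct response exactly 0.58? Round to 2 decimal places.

P(θ) = 1 / (1 + exp(−a(θ − b)))
logit = ln(0.5800/0.4200) = 0.3228
θ = b + logit/(a) = 1.20 + 0.3228/0.7000 = 1.6611

1.66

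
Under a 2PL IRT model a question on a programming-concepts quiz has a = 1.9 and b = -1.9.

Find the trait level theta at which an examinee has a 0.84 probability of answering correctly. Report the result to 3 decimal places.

P(theta) = 1 / (1 + exp(−a(theta − b)))
logit = ln(0.8400/0.1600) = 1.6582
theta = b + logit/(a) = -1.9 + 1.6582/1.9000 = -1.0272

-1.027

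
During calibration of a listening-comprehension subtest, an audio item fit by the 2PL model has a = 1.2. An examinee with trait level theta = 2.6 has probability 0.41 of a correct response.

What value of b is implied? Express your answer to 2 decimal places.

2.90

P(theta) = 1 / (1 + exp(−a(theta − b)))
logit(0.41) = ln(0.41/0.59) = -0.3640
b = theta − logit/(a) = 2.6 − (-0.3640)/1.2000 = 2.9033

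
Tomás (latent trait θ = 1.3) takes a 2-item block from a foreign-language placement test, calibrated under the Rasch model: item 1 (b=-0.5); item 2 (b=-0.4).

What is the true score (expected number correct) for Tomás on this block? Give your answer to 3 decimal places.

1.704

P(θ) = 1 / (1 + exp(−(θ − b)))
P_1 = 1/(1+e^{-1.8000}) = 0.8581
P_2 = 1/(1+e^{-1.7000}) = 0.8455
E[score] = 0.8581 + 0.8455 = 1.7037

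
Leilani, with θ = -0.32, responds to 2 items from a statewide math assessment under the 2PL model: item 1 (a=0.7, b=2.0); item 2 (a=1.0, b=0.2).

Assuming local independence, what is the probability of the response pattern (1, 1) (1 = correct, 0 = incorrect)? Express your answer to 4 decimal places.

0.0614

P(θ) = 1 / (1 + exp(−a(θ − b)))
P_1 = 1/(1+e^{1.6240}) = 0.1647
P_2 = 1/(1+e^{0.5200}) = 0.3729
L = P_1 × P_2 = 0.1647 × 0.3729 = 0.06139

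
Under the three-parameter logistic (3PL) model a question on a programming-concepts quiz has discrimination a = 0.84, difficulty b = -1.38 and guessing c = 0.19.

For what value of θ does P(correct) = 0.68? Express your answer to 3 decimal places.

-0.873

P(θ) = c + (1 − c) · 1 / (1 + exp(−a(θ − b)))
Remove guessing floor: (0.68 − 0.19)/(1 − 0.19) = 0.6049
logit = ln(0.6049/0.3951) = 0.4261
θ = b + logit/(a) = -1.38 + 0.4261/0.8400 = -0.8728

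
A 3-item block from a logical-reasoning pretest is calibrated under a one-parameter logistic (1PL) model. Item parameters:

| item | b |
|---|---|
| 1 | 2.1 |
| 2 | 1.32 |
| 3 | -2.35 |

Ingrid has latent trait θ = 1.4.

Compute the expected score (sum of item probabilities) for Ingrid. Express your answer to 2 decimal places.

1.83

P(θ) = 1 / (1 + exp(−(θ − b)))
P_1 = 1/(1+e^{0.7000}) = 0.3318
P_2 = 1/(1+e^{-0.0800}) = 0.5200
P_3 = 1/(1+e^{-3.7500}) = 0.9770
E[score] = 0.3318 + 0.5200 + 0.9770 = 1.8288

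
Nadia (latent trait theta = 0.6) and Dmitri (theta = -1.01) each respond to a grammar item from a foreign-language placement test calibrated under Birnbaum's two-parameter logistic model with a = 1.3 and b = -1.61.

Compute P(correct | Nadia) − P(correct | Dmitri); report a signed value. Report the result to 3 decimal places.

0.261

P(theta) = 1 / (1 + exp(−a(theta − b)))
P(Nadia) = 0.9465  [exponent 2.8730]
P(Dmitri) = 0.6857  [exponent 0.7800]
Difference = 0.9465 − 0.6857 = 0.2608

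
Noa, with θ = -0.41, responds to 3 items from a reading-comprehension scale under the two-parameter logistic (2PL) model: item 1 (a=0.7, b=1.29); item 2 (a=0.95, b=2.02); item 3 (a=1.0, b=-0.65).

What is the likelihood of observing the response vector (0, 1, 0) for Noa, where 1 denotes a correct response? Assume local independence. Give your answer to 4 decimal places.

P(θ) = 1 / (1 + exp(−a(θ − b)))
P_1 = 1/(1+e^{1.1900}) = 0.2333
P_2 = 1/(1+e^{2.3085}) = 0.0904
P_3 = 1/(1+e^{-0.2400}) = 0.5597
L = (1−P_1) × P_2 × (1−P_3) = 0.7667 × 0.0904 × 0.4403 = 0.03052

0.0305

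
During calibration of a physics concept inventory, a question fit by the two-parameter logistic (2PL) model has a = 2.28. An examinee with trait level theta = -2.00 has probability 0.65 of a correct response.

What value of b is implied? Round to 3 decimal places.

P(theta) = 1 / (1 + exp(−a(theta − b)))
logit(0.65) = ln(0.65/0.35) = 0.6190
b = theta − logit/(a) = -2.00 − 0.6190/2.2800 = -2.2715

-2.272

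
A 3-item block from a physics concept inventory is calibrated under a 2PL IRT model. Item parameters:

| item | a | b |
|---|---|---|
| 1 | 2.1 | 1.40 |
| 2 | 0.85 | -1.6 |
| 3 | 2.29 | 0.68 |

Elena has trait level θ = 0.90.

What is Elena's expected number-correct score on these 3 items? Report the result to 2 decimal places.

P(θ) = 1 / (1 + exp(−a(θ − b)))
P_1 = 1/(1+e^{1.0500}) = 0.2592
P_2 = 1/(1+e^{-2.1250}) = 0.8933
P_3 = 1/(1+e^{-0.5038}) = 0.6234
E[score] = 0.2592 + 0.8933 + 0.6234 = 1.7759

1.78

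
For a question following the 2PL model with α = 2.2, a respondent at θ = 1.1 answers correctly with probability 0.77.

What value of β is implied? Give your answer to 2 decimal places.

0.55

P(θ) = 1 / (1 + exp(−α(θ − β)))
logit(0.77) = ln(0.77/0.23) = 1.2083
β = θ − logit/(α) = 1.1 − 1.2083/2.2000 = 0.5508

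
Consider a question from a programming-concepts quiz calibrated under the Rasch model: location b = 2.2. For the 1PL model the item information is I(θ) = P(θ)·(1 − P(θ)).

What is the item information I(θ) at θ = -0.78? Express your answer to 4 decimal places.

P = 1/(1+e^{2.9800}) = 0.0483
P(1−P) = 0.0483 × 0.9517 = 0.0460
I = P(1−P) = 0.04600

0.0460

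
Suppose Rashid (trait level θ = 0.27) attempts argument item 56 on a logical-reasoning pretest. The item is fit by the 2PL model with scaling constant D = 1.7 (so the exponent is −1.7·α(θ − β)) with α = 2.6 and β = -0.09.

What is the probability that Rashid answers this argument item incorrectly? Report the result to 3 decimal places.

0.169

P(θ) = 1 / (1 + exp(−D·α(θ − β)))
Exponent: 1.7 × 2.6 × (0.27 − (-0.09)) = 1.5912
1/(1 + e^{-1.5912}) = 0.8308
P = 0.8308
P(incorrect) = 1 − 0.8308 = 0.1692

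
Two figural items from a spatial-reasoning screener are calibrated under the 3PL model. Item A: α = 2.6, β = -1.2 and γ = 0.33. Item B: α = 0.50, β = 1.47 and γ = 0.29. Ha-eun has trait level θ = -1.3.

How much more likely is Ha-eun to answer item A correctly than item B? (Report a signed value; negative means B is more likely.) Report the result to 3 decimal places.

P(θ) = γ + (1 − γ) · 1 / (1 + exp(−α(θ − β)))
P_A = 0.6217
P_B = 0.4321
P_A − P_B = 0.1895

0.190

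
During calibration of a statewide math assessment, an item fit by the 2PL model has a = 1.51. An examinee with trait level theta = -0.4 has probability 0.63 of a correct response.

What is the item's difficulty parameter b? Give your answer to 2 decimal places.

P(theta) = 1 / (1 + exp(−a(theta − b)))
logit(0.63) = ln(0.63/0.37) = 0.5322
b = theta − logit/(a) = -0.4 − 0.5322/1.5100 = -0.7525

-0.75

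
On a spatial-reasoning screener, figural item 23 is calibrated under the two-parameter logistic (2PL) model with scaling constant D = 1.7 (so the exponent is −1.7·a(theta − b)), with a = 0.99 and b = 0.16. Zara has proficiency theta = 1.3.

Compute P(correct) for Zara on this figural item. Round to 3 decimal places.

0.872

P(theta) = 1 / (1 + exp(−D·a(theta − b)))
Exponent: 1.7 × 0.99 × (1.3 − 0.16) = 1.9186
1/(1 + e^{-1.9186}) = 0.8720
P = 0.8720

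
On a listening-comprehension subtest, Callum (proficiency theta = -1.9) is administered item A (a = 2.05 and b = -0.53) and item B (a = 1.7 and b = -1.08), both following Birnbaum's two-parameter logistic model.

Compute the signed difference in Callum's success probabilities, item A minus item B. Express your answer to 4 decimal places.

-0.1419

P(theta) = 1 / (1 + exp(−a(theta − b)))
P_A = 0.0569
P_B = 0.1988
P_A − P_B = -0.1419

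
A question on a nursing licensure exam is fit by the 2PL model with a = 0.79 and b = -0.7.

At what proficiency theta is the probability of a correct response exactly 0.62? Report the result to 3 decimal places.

P(theta) = 1 / (1 + exp(−a(theta − b)))
logit = ln(0.6200/0.3800) = 0.4895
theta = b + logit/(a) = -0.7 + 0.4895/0.7900 = -0.0803

-0.080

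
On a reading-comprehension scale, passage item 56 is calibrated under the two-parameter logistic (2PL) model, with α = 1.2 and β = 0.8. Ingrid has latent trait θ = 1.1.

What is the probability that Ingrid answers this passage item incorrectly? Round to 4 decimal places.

0.4110

P(θ) = 1 / (1 + exp(−α(θ − β)))
Exponent: 1.2 × (1.1 − 0.8) = 0.3600
1/(1 + e^{-0.3600}) = 0.5890
P(incorrect) = 1 − 0.5890 = 0.4110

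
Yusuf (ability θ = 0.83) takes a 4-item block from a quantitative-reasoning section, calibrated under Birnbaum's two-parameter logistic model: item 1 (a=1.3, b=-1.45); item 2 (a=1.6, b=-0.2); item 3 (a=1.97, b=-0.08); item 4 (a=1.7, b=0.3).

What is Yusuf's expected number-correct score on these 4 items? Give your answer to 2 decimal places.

P(θ) = 1 / (1 + exp(−a(θ − b)))
P_1 = 1/(1+e^{-2.9640}) = 0.9509
P_2 = 1/(1+e^{-1.6480}) = 0.8386
P_3 = 1/(1+e^{-1.7927}) = 0.8573
P_4 = 1/(1+e^{-0.9010}) = 0.7112
E[score] = 0.9509 + 0.8386 + 0.8573 + 0.7112 = 3.3580

3.36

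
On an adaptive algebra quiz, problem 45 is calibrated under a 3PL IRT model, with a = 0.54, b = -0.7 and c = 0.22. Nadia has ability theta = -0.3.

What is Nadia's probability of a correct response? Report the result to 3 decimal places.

P(theta) = c + (1 − c) · 1 / (1 + exp(−a(theta − b)))
Exponent: 0.54 × (-0.3 − (-0.7)) = 0.2160
1/(1 + e^{-0.2160}) = 0.5538
P = 0.22 + 0.78 × 0.5538 = 0.6520

0.652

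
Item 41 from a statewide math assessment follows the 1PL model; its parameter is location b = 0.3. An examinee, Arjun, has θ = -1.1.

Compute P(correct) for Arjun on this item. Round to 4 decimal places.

P(θ) = 1 / (1 + exp(−(θ − b)))
Exponent: (-1.1 − 0.3) = -1.4000
1/(1 + e^{1.4000}) = 0.1978
P = 0.1978

0.1978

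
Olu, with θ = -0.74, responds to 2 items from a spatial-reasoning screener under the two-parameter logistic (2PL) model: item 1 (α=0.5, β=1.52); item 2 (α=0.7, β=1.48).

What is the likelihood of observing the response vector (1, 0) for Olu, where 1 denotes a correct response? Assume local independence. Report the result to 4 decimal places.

P(θ) = 1 / (1 + exp(−α(θ − β)))
P_1 = 1/(1+e^{1.1300}) = 0.2442
P_2 = 1/(1+e^{1.5540}) = 0.1745
L = P_1 × (1−P_2) = 0.2442 × 0.8255 = 0.20155

0.2016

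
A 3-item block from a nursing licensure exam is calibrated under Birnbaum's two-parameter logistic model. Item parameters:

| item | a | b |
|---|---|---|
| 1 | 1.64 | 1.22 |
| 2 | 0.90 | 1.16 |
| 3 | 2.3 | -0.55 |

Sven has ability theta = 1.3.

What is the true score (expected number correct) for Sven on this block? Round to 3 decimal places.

2.050

P(theta) = 1 / (1 + exp(−a(theta − b)))
P_1 = 1/(1+e^{-0.1312}) = 0.5328
P_2 = 1/(1+e^{-0.1260}) = 0.5315
P_3 = 1/(1+e^{-4.2550}) = 0.9860
E[score] = 0.5328 + 0.5315 + 0.9860 = 2.0502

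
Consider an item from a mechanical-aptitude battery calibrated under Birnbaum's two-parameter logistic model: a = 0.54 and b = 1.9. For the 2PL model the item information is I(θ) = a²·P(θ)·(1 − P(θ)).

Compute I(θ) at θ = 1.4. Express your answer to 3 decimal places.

0.072

P = 1/(1+e^{0.2700}) = 0.4329
P(1−P) = 0.4329 × 0.5671 = 0.2455
I = a² × P(1−P) = 0.54² × 0.2455 = 0.07159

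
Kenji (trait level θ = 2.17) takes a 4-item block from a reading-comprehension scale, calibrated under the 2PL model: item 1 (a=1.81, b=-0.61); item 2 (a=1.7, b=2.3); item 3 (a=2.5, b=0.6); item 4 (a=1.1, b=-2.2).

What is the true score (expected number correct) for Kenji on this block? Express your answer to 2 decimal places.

3.41

P(θ) = 1 / (1 + exp(−a(θ − b)))
P_1 = 1/(1+e^{-5.0318}) = 0.9935
P_2 = 1/(1+e^{0.2210}) = 0.4450
P_3 = 1/(1+e^{-3.9250}) = 0.9806
P_4 = 1/(1+e^{-4.8070}) = 0.9919
E[score] = 0.9935 + 0.4450 + 0.9806 + 0.9919 = 3.4110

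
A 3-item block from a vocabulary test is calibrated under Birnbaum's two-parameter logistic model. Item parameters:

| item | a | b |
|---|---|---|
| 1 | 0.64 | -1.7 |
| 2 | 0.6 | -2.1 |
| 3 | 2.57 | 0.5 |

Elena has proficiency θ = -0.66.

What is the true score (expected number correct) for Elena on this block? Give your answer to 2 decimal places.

1.41

P(θ) = 1 / (1 + exp(−a(θ − b)))
P_1 = 1/(1+e^{-0.6656}) = 0.6605
P_2 = 1/(1+e^{-0.8640}) = 0.7035
P_3 = 1/(1+e^{2.9812}) = 0.0483
E[score] = 0.6605 + 0.7035 + 0.0483 = 1.4123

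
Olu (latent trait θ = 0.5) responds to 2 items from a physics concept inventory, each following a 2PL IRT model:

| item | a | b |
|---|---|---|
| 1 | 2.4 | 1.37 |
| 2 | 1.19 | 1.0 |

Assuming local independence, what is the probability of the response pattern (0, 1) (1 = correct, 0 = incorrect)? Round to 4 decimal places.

0.3163

P(θ) = 1 / (1 + exp(−a(θ − b)))
P_1 = 1/(1+e^{2.0880}) = 0.1103
P_2 = 1/(1+e^{0.5950}) = 0.3555
L = (1−P_1) × P_2 = 0.8897 × 0.3555 = 0.31629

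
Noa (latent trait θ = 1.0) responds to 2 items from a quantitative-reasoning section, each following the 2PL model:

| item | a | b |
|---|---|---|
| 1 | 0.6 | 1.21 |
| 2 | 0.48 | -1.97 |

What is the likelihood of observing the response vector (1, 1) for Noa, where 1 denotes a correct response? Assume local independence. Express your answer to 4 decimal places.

P(θ) = 1 / (1 + exp(−a(θ − b)))
P_1 = 1/(1+e^{0.1260}) = 0.4685
P_2 = 1/(1+e^{-1.4256}) = 0.8062
L = P_1 × P_2 = 0.4685 × 0.8062 = 0.37775

0.3777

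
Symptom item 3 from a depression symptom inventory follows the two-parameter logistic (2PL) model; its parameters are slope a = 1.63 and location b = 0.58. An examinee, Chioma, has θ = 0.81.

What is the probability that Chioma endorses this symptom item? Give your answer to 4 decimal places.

0.5926

P(θ) = 1 / (1 + exp(−a(θ − b)))
Exponent: 1.63 × (0.81 − 0.58) = 0.3749
1/(1 + e^{-0.3749}) = 0.5926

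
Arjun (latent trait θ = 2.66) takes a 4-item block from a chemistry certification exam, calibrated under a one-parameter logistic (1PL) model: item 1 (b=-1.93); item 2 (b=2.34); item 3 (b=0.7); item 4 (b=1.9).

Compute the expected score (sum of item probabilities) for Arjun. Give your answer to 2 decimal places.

3.13

P(θ) = 1 / (1 + exp(−(θ − b)))
P_1 = 1/(1+e^{-4.5900}) = 0.9899
P_2 = 1/(1+e^{-0.3200}) = 0.5793
P_3 = 1/(1+e^{-1.9600}) = 0.8765
P_4 = 1/(1+e^{-0.7600}) = 0.6814
E[score] = 0.9899 + 0.5793 + 0.8765 + 0.6814 = 3.1272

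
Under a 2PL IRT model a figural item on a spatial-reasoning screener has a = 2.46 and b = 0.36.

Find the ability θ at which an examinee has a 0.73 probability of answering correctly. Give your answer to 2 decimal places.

P(θ) = 1 / (1 + exp(−a(θ − b)))
logit = ln(0.7300/0.2700) = 0.9946
θ = b + logit/(a) = 0.36 + 0.9946/2.4600 = 0.7643

0.76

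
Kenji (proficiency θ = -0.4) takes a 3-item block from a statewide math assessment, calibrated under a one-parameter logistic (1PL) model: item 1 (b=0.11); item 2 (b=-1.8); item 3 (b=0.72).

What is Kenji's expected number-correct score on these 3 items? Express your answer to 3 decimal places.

1.423

P(θ) = 1 / (1 + exp(−(θ − b)))
P_1 = 1/(1+e^{0.5100}) = 0.3752
P_2 = 1/(1+e^{-1.4000}) = 0.8022
P_3 = 1/(1+e^{1.1200}) = 0.2460
E[score] = 0.3752 + 0.8022 + 0.2460 = 1.4234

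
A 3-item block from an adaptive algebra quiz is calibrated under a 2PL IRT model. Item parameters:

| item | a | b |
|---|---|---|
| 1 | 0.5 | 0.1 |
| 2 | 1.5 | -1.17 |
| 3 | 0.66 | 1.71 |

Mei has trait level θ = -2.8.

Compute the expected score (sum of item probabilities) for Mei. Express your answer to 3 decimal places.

P(θ) = 1 / (1 + exp(−a(θ − b)))
P_1 = 1/(1+e^{1.4500}) = 0.1900
P_2 = 1/(1+e^{2.4450}) = 0.0798
P_3 = 1/(1+e^{2.9766}) = 0.0485
E[score] = 0.1900 + 0.0798 + 0.0485 = 0.3183

0.318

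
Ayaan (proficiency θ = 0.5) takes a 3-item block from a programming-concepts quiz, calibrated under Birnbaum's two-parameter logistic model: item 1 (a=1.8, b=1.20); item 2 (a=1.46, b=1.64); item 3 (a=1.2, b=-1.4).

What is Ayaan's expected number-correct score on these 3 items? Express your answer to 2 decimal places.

1.29

P(θ) = 1 / (1 + exp(−a(θ − b)))
P_1 = 1/(1+e^{1.2600}) = 0.2210
P_2 = 1/(1+e^{1.6644}) = 0.1592
P_3 = 1/(1+e^{-2.2800}) = 0.9072
E[score] = 0.2210 + 0.1592 + 0.9072 = 1.2874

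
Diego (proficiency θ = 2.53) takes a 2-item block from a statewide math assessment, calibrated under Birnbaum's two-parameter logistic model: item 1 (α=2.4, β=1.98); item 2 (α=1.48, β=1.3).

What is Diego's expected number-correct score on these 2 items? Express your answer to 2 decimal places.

P(θ) = 1 / (1 + exp(−α(θ − β)))
P_1 = 1/(1+e^{-1.3200}) = 0.7892
P_2 = 1/(1+e^{-1.8204}) = 0.8606
E[score] = 0.7892 + 0.8606 = 1.6498

1.65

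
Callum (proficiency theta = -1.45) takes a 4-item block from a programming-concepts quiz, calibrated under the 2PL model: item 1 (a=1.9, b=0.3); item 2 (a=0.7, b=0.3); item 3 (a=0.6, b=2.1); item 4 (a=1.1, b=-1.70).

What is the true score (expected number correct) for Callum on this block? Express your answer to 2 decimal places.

P(theta) = 1 / (1 + exp(−a(theta − b)))
P_1 = 1/(1+e^{3.3250}) = 0.0347
P_2 = 1/(1+e^{1.2250}) = 0.2271
P_3 = 1/(1+e^{2.1300}) = 0.1062
P_4 = 1/(1+e^{-0.2750}) = 0.5683
E[score] = 0.0347 + 0.2271 + 0.1062 + 0.5683 = 0.9363

0.94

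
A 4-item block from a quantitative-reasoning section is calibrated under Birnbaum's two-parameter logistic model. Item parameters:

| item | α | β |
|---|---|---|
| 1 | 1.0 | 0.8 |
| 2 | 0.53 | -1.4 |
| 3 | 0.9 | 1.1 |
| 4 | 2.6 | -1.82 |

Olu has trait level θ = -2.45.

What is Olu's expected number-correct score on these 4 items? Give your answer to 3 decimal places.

P(θ) = 1 / (1 + exp(−α(θ − β)))
P_1 = 1/(1+e^{3.2500}) = 0.0373
P_2 = 1/(1+e^{0.5565}) = 0.3644
P_3 = 1/(1+e^{3.1950}) = 0.0394
P_4 = 1/(1+e^{1.6380}) = 0.1627
E[score] = 0.0373 + 0.3644 + 0.0394 + 0.1627 = 0.6038

0.604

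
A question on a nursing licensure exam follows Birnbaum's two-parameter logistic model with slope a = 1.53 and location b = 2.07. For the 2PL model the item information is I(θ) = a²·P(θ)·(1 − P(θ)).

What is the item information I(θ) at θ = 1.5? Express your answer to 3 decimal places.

P = 1/(1+e^{0.8721}) = 0.2948
P(1−P) = 0.2948 × 0.7052 = 0.2079
I = a² × P(1−P) = 1.53² × 0.2079 = 0.48667

0.487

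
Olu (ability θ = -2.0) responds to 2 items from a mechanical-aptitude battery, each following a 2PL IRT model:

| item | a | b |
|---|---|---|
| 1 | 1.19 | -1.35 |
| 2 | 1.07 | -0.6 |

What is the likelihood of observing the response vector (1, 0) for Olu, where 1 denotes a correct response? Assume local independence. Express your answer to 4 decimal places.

P(θ) = 1 / (1 + exp(−a(θ − b)))
P_1 = 1/(1+e^{0.7735}) = 0.3157
P_2 = 1/(1+e^{1.4980}) = 0.1827
L = P_1 × (1−P_2) = 0.3157 × 0.8173 = 0.25803

0.2580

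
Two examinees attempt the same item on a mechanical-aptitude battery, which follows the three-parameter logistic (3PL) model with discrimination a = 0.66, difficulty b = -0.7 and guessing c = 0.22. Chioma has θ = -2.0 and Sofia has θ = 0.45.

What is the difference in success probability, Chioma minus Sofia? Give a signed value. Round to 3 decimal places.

-0.299

P(θ) = c + (1 − c) · 1 / (1 + exp(−a(θ − b)))
P(Chioma) = 0.4523  [exponent -0.8580]
P(Sofia) = 0.7513  [exponent 0.7590]
Difference = 0.4523 − 0.7513 = -0.2990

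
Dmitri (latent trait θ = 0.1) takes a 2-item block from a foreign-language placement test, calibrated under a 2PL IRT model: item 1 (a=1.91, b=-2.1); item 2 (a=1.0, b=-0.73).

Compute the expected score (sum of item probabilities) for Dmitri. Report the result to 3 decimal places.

1.682

P(θ) = 1 / (1 + exp(−a(θ − b)))
P_1 = 1/(1+e^{-4.2020}) = 0.9853
P_2 = 1/(1+e^{-0.8300}) = 0.6964
E[score] = 0.9853 + 0.6964 = 1.6816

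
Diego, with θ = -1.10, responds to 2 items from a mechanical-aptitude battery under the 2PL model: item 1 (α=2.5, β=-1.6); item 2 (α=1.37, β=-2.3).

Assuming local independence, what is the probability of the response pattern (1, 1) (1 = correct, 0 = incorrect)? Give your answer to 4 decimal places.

P(θ) = 1 / (1 + exp(−α(θ − β)))
P_1 = 1/(1+e^{-1.2500}) = 0.7773
P_2 = 1/(1+e^{-1.6440}) = 0.8381
L = P_1 × P_2 = 0.7773 × 0.8381 = 0.65144

0.6514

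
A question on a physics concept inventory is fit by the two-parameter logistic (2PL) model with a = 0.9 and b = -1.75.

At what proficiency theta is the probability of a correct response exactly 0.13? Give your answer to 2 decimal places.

-3.86

P(theta) = 1 / (1 + exp(−a(theta − b)))
logit = ln(0.1300/0.8700) = -1.9010
theta = b + logit/(a) = -1.75 + (-1.9010)/0.9000 = -3.8622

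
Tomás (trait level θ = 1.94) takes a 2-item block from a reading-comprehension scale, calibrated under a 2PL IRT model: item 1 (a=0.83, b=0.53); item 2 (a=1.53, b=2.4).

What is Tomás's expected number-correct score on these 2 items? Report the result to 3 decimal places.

P(θ) = 1 / (1 + exp(−a(θ − b)))
P_1 = 1/(1+e^{-1.1703}) = 0.7632
P_2 = 1/(1+e^{0.7038}) = 0.3310
E[score] = 0.7632 + 0.3310 = 1.0942

1.094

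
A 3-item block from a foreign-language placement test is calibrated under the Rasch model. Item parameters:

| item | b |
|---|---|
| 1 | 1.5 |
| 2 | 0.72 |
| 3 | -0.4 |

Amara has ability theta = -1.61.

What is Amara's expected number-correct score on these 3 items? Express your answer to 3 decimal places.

0.361

P(theta) = 1 / (1 + exp(−(theta − b)))
P_1 = 1/(1+e^{3.1100}) = 0.0427
P_2 = 1/(1+e^{2.3300}) = 0.0887
P_3 = 1/(1+e^{1.2100}) = 0.2297
E[score] = 0.0427 + 0.0887 + 0.2297 = 0.3611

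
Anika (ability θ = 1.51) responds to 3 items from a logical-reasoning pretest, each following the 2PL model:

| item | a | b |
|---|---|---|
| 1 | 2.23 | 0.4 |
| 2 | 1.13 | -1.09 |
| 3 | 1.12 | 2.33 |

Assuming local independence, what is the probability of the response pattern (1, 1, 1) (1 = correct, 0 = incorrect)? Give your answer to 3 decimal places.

0.250

P(θ) = 1 / (1 + exp(−a(θ − b)))
P_1 = 1/(1+e^{-2.4753}) = 0.9224
P_2 = 1/(1+e^{-2.9380}) = 0.9497
P_3 = 1/(1+e^{0.9184}) = 0.2853
L = P_1 × P_2 × P_3 = 0.9224 × 0.9497 × 0.2853 = 0.24991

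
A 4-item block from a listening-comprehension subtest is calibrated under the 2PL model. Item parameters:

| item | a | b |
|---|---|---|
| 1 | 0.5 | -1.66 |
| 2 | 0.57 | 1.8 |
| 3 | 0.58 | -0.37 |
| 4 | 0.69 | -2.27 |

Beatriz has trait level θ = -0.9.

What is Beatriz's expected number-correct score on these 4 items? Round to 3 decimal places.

P(θ) = 1 / (1 + exp(−a(θ − b)))
P_1 = 1/(1+e^{-0.3800}) = 0.5939
P_2 = 1/(1+e^{1.5390}) = 0.1767
P_3 = 1/(1+e^{0.3074}) = 0.4237
P_4 = 1/(1+e^{-0.9453}) = 0.7202
E[score] = 0.5939 + 0.1767 + 0.4237 + 0.7202 = 1.9145

1.914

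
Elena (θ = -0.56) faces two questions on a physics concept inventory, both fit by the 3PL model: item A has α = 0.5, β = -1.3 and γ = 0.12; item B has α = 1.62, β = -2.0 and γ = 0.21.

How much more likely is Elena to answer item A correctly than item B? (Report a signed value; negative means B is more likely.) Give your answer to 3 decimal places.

P(θ) = γ + (1 − γ) · 1 / (1 + exp(−α(θ − β)))
P_A = 0.6405
P_B = 0.9301
P_A − P_B = -0.2896

-0.290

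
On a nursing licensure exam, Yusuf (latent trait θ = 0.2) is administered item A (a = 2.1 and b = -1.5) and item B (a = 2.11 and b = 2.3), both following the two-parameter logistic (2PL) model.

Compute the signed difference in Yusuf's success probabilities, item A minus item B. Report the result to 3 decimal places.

P(θ) = 1 / (1 + exp(−a(θ − b)))
P_A = 0.9726
P_B = 0.0118
P_A − P_B = 0.9609

0.961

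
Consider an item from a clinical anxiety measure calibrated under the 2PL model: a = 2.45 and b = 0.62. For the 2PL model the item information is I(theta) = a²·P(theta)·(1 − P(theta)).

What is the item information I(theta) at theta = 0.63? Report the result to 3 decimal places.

P = 1/(1+e^{-0.0245}) = 0.5061
P(1−P) = 0.5061 × 0.4939 = 0.2500
I = a² × P(1−P) = 2.45² × 0.2500 = 1.50040

1.500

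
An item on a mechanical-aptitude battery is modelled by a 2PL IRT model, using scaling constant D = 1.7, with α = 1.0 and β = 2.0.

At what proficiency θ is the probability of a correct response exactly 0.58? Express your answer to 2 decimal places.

2.19

P(θ) = 1 / (1 + exp(−D·α(θ − β)))
logit = ln(0.5800/0.4200) = 0.3228
θ = β + logit/(1.7·α) = 2.0 + 0.3228/1.7000 = 2.1899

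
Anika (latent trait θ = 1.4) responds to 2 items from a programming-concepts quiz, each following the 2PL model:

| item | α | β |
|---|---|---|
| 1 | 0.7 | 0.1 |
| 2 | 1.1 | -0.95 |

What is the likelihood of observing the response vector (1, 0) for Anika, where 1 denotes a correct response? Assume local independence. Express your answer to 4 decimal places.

P(θ) = 1 / (1 + exp(−α(θ − β)))
P_1 = 1/(1+e^{-0.9100}) = 0.7130
P_2 = 1/(1+e^{-2.5850}) = 0.9299
L = P_1 × (1−P_2) = 0.7130 × 0.0701 = 0.04999

0.0500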